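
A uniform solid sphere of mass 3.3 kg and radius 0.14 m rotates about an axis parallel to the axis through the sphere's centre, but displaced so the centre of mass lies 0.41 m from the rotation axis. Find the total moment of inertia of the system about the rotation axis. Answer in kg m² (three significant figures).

I_cm = (2/5)MR² = (2/5)(3.3)(0.14)² = 0.025872 kg m²; centre at d = 0.41 m, so the parallel axis theorem gives I = 0.025872 + (3.3)(0.41)² = 0.5806 kg m².

0.581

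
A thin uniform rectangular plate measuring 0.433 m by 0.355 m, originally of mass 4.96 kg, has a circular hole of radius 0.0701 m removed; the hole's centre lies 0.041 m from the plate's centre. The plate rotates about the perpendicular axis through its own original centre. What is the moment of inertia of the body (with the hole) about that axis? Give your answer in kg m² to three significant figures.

0.128

Unpierced body about its centre: I₀ = (1/12)M(a²+b²) = (1/12)(4.96)[(0.433)² + (0.355)²] = 0.12959 kg m².
The removed disk has mass m = M·πr²/(ab) = (4.96)·π(0.0701)²/(0.433·0.355) = 0.49814 kg (same uniform areal density).
Its moment of inertia about the rotation axis (parallel-axis theorem): I_hole = (1/2)mr² + md² = (1/2)(0.49814)(0.0701)² + (0.49814)(0.041)² = 0.0020613 kg m².
Treating the hole as negative mass, I = I₀ − I_hole = 0.12959 − 0.0020613 = 0.12752 kg m².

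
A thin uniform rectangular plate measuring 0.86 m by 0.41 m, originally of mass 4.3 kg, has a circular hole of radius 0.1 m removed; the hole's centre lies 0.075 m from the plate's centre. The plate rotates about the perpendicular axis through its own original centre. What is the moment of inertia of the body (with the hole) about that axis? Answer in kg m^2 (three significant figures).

Unpierced body about its centre: I₀ = (1/12)M(a²+b²) = (1/12)(4.3)[(0.86)² + (0.41)²] = 0.32526 kg m^2.
The removed disk has mass m = M·πr²/(ab) = (4.3)·π(0.1)²/(0.86·0.41) = 0.38312 kg (same uniform areal density).
Its moment of inertia about the rotation axis (parallel-axis theorem): I_hole = (1/2)mr² + md² = (1/2)(0.38312)(0.1)² + (0.38312)(0.075)² = 0.0040707 kg m^2.
Treating the hole as negative mass, I = I₀ − I_hole = 0.32526 − 0.0040707 = 0.32119 kg m^2.

0.321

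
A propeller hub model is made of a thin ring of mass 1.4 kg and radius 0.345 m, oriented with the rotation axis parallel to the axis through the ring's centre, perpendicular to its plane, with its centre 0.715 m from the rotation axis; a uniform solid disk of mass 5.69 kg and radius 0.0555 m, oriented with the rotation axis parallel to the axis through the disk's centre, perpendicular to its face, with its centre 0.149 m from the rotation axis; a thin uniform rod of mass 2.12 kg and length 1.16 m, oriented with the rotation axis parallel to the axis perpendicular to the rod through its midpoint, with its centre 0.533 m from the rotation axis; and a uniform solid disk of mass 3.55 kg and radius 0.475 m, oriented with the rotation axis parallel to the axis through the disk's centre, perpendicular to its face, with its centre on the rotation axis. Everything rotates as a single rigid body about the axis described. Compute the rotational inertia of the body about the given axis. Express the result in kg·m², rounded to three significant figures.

2.26

Thin ring: I_cm = MR² = (1.4)(0.345)² = 0.16663 kg·m²; centre at d = 0.715 m, so I = I_cm + Md² gives I = 0.16663 + (1.4)(0.715)² = 0.88235 kg·m².
Solid disk: I_cm = (1/2)MR² = (1/2)(5.69)(0.0555)² = 0.0087633 kg·m²; centre at d = 0.149 m, so I = I_cm + Md² gives I = 0.0087633 + (5.69)(0.149)² = 0.13509 kg·m².
Thin rod: I_cm = (1/12)ML² = (1/12)(2.12)(1.16)² = 0.23772 kg·m²; centre at d = 0.533 m, so I = I_cm + Md² gives I = 0.23772 + (2.12)(0.533)² = 0.83999 kg·m².
Solid disk: I_cm = (1/2)MR² = (1/2)(3.55)(0.475)² = 0.40048 kg·m²; axis through the centre, so I = 0.40048 kg·m².
Total I = 0.88235 + 0.13509 + 0.83999 + 0.40048 = 2.2579 kg·m².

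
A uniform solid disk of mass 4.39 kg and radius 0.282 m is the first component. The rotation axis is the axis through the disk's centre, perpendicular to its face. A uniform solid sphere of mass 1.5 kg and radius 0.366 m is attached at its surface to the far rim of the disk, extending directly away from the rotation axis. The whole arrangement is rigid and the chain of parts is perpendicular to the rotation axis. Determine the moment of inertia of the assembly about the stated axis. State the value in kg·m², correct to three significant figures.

Solid disk: I_cm = (1/2)MR² = (1/2)(4.39)(0.282)² = 0.17456 kg·m²; axis through the centre, so I = 0.17456 kg·m².
Solid sphere: I_cm = (2/5)MR² = (2/5)(1.5)(0.366)² = 0.080374 kg·m²; centre at d = 0.282 + 0.366 = 0.648 m, so I = I_cm + Md² gives I = 0.080374 + (1.5)(0.648)² = 0.71023 kg·m².
Total I = 0.17456 + 0.71023 = 0.88478 kg·m².

0.885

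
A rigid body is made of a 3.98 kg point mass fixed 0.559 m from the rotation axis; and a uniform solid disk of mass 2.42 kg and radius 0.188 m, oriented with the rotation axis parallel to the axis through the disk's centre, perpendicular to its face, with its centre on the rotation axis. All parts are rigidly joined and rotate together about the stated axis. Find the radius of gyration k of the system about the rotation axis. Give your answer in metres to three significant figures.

0.448

Point mass: I_cm = 0; centre at d = 0.559 m, so the parallel axis theorem gives I = 0 + (3.98)(0.559)² = 1.2437 kg m^2.
Solid disk: I_cm = (1/2)MR² = (1/2)(2.42)(0.188)² = 0.042766 kg m^2; axis through the centre, so I = 0.042766 kg m^2.
Total I = 1.2864 kg m^2; total mass M = 6.4 kg.
k = √(I/M) = √(1.2864/6.4) = 0.44834 m.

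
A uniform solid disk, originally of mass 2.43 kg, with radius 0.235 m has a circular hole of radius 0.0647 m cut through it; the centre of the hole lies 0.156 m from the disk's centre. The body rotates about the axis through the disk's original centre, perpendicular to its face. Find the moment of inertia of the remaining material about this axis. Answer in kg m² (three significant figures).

0.0622

Unpierced body about its centre: I₀ = (1/2)MR² = (1/2)(2.43)(0.235)² = 0.067098 kg m².
The removed disk has mass m = M·(r/R)² = (2.43)(0.0647/0.235)² = 0.1842 kg (same uniform areal density).
Its moment of inertia about the rotation axis (parallel-axis theorem): I_hole = (1/2)mr² + md² = (1/2)(0.1842)(0.0647)² + (0.1842)(0.156)² = 0.0048681 kg m².
Treating the hole as negative mass, I = I₀ − I_hole = 0.067098 − 0.0048681 = 0.06223 kg m².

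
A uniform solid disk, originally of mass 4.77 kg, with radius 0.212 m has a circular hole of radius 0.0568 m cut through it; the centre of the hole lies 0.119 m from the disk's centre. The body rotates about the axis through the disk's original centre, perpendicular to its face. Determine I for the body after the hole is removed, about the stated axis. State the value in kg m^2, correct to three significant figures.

Unpierced body about its centre: I₀ = (1/2)MR² = (1/2)(4.77)(0.212)² = 0.10719 kg m^2.
The removed disk has mass m = M·(r/R)² = (4.77)(0.0568/0.212)² = 0.34241 kg (same uniform areal density).
Its moment of inertia about the rotation axis (parallel-axis theorem): I_hole = (1/2)mr² + md² = (1/2)(0.34241)(0.0568)² + (0.34241)(0.119)² = 0.0054012 kg m^2.
Treating the hole as negative mass, I = I₀ − I_hole = 0.10719 − 0.0054012 = 0.10179 kg m^2.

0.102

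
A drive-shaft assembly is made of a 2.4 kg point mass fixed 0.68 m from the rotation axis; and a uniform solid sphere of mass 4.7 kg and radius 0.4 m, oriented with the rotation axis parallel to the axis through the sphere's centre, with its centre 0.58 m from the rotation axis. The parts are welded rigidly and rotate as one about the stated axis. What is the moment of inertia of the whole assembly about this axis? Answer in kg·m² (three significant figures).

2.99

Point mass: I_cm = 0; centre at d = 0.68 m, so I = I_cm + Md² gives I = 0 + (2.4)(0.68)² = 1.1098 kg·m².
Solid sphere: I_cm = (2/5)MR² = (2/5)(4.7)(0.4)² = 0.3008 kg·m²; centre at d = 0.58 m, so I = I_cm + Md² gives I = 0.3008 + (4.7)(0.58)² = 1.8819 kg·m².
Total I = 1.1098 + 1.8819 = 2.9916 kg·m².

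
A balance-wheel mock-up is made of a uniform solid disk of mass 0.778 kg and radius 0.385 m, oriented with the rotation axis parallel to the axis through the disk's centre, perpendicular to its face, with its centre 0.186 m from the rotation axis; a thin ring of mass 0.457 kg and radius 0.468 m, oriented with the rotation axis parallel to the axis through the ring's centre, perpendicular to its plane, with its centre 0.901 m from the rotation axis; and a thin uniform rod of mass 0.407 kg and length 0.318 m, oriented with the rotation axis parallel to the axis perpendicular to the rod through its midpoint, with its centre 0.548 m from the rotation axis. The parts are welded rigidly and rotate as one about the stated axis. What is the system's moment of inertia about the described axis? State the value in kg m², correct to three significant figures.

Solid disk: I_cm = (1/2)MR² = (1/2)(0.778)(0.385)² = 0.05766 kg m²; centre at d = 0.186 m, so the parallel axis theorem gives I = 0.05766 + (0.778)(0.186)² = 0.084575 kg m².
Thin ring: I_cm = MR² = (0.457)(0.468)² = 0.10009 kg m²; centre at d = 0.901 m, so the parallel axis theorem gives I = 0.10009 + (0.457)(0.901)² = 0.47109 kg m².
Thin rod: I_cm = (1/12)ML² = (1/12)(0.407)(0.318)² = 0.0034298 kg m²; centre at d = 0.548 m, so the parallel axis theorem gives I = 0.0034298 + (0.407)(0.548)² = 0.12565 kg m².
Total I = 0.084575 + 0.47109 + 0.12565 = 0.68132 kg m².

0.681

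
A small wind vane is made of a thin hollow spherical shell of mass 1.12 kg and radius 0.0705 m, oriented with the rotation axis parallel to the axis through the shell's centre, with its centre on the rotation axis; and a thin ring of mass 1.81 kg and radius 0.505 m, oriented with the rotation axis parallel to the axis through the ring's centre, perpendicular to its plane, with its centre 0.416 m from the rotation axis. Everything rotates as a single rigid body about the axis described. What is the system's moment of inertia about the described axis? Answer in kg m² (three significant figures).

Spherical shell: I_cm = (2/3)MR² = (2/3)(1.12)(0.0705)² = 0.0037111 kg m²; axis through the centre, so I = 0.0037111 kg m².
Thin ring: I_cm = MR² = (1.81)(0.505)² = 0.4616 kg m²; centre at d = 0.416 m, so I = I_cm + Md² gives I = 0.4616 + (1.81)(0.416)² = 0.77483 kg m².
Total I = 0.0037111 + 0.77483 = 0.77854 kg m².

0.779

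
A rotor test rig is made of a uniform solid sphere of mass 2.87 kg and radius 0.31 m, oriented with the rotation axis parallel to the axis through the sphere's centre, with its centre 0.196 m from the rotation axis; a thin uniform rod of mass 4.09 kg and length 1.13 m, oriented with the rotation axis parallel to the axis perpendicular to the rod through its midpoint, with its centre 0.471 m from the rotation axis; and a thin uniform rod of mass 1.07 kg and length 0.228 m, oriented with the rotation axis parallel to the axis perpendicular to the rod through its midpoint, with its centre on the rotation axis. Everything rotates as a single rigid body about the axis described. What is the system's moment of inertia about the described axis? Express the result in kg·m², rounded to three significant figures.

1.57

Solid sphere: I_cm = (2/5)MR² = (2/5)(2.87)(0.31)² = 0.11032 kg·m²; centre at d = 0.196 m, so I = I_cm + Md² gives I = 0.11032 + (2.87)(0.196)² = 0.22058 kg·m².
Thin rod: I_cm = (1/12)ML² = (1/12)(4.09)(1.13)² = 0.43521 kg·m²; centre at d = 0.471 m, so I = I_cm + Md² gives I = 0.43521 + (4.09)(0.471)² = 1.3425 kg·m².
Thin rod: I_cm = (1/12)ML² = (1/12)(1.07)(0.228)² = 0.0046352 kg·m²; axis through the centre, so I = 0.0046352 kg·m².
Total I = 0.22058 + 1.3425 + 0.0046352 = 1.5678 kg·m².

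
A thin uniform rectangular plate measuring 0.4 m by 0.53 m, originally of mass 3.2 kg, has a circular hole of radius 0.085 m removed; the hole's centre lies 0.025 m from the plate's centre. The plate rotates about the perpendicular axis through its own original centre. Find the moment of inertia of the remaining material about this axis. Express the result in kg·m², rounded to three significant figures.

0.116

Unpierced body about its centre: I₀ = (1/12)M(a²+b²) = (1/12)(3.2)[(0.4)² + (0.53)²] = 0.11757 kg·m².
The removed disk has mass m = M·πr²/(ab) = (3.2)·π(0.085)²/(0.4·0.53) = 0.34261 kg (same uniform areal density).
Its moment of inertia about the rotation axis (parallel-axis theorem): I_hole = (1/2)mr² + md² = (1/2)(0.34261)(0.085)² + (0.34261)(0.025)² = 0.0014518 kg·m².
Treating the hole as negative mass, I = I₀ − I_hole = 0.11757 − 0.0014518 = 0.11612 kg·m².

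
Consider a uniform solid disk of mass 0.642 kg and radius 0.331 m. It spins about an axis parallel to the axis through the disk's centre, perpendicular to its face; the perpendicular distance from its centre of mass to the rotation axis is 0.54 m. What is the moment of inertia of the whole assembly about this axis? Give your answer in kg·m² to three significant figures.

0.222

I_cm = (1/2)MR² = (1/2)(0.642)(0.331)² = 0.035169 kg·m²; centre at d = 0.54 m, so the parallel axis theorem gives I = 0.035169 + (0.642)(0.54)² = 0.22238 kg·m².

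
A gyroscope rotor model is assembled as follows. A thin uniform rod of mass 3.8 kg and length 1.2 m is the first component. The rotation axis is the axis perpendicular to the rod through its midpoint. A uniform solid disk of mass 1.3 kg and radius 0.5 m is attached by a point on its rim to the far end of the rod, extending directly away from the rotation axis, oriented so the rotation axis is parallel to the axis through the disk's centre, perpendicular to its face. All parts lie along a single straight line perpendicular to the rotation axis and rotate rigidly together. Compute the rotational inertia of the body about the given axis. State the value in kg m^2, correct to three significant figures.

2.19

Thin rod: I_cm = (1/12)ML² = (1/12)(3.8)(1.2)² = 0.456 kg m^2; axis through the centre, so I = 0.456 kg m^2.
Solid disk: I_cm = (1/2)MR² = (1/2)(1.3)(0.5)² = 0.1625 kg m^2; centre at d = 0.6 + 0.5 = 1.1 m, so I = I_cm + Md² gives I = 0.1625 + (1.3)(1.1)² = 1.7355 kg m^2.
Total I = 0.456 + 1.7355 = 2.1915 kg m^2.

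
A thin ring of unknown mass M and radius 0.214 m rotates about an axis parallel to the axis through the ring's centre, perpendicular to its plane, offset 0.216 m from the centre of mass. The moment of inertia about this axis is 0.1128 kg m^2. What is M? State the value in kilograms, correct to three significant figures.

1.22

I = I_cm + Md² = MR² + Md² = M·[1·(0.214)² + (0.216)²] = M·0.092452.
So M = 0.1128 / 0.092452 = 1.2201 kg.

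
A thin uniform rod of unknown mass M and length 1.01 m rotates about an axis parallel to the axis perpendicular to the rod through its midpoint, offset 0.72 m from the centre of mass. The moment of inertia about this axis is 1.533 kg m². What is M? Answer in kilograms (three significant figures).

I = I_cm + Md² = (1/12)ML² + Md² = M·[0.0833333·(1.01)² + (0.72)²] = M·0.60341.
So M = 1.533 / 0.60341 = 2.5406 kg.

2.54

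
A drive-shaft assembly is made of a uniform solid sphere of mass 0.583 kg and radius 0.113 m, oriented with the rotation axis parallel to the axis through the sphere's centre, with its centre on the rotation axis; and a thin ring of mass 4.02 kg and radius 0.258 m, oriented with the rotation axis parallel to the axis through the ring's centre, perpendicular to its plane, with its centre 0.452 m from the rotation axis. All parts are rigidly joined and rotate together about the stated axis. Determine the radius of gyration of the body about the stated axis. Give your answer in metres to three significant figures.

Solid sphere: I_cm = (2/5)MR² = (2/5)(0.583)(0.113)² = 0.0029777 kg m²; axis through the centre, so I = 0.0029777 kg m².
Thin ring: I_cm = MR² = (4.02)(0.258)² = 0.26759 kg m²; centre at d = 0.452 m, so I = I_cm + Md² gives I = 0.26759 + (4.02)(0.452)² = 1.0889 kg m².
Total I = 1.0919 kg m²; total mass M = 4.603 kg.
k = √(I/M) = √(1.0919/4.603) = 0.48704 m.

0.487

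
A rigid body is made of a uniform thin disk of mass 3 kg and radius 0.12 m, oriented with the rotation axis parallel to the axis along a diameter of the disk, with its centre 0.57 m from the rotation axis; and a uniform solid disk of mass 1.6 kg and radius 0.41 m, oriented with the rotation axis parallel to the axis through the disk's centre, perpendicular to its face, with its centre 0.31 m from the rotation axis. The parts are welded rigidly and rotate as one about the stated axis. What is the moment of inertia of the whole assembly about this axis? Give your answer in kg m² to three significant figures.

Thin disk: I_cm = (1/4)MR² = (1/4)(3)(0.12)² = 0.0108 kg m²; centre at d = 0.57 m, so I = I_cm + Md² gives I = 0.0108 + (3)(0.57)² = 0.9855 kg m².
Solid disk: I_cm = (1/2)MR² = (1/2)(1.6)(0.41)² = 0.13448 kg m²; centre at d = 0.31 m, so I = I_cm + Md² gives I = 0.13448 + (1.6)(0.31)² = 0.28824 kg m².
Total I = 0.9855 + 0.28824 = 1.2737 kg m².

1.27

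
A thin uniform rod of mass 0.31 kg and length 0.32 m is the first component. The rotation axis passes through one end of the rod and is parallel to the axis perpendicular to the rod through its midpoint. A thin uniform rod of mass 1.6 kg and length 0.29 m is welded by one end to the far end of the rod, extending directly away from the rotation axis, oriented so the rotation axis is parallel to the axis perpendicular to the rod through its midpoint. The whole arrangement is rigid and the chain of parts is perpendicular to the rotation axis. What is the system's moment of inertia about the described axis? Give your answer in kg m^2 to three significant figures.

Thin rod: I_cm = (1/12)ML² = (1/12)(0.31)(0.32)² = 0.0026453 kg m^2; centre at d = 0.16 m, so the parallel axis theorem gives I = 0.0026453 + (0.31)(0.16)² = 0.010581 kg m^2.
Thin rod: I_cm = (1/12)ML² = (1/12)(1.6)(0.29)² = 0.011213 kg m^2; centre at d = 0.16 + 0.16 + 0.145 = 0.465 m, so the parallel axis theorem gives I = 0.011213 + (1.6)(0.465)² = 0.35717 kg m^2.
Total I = 0.010581 + 0.35717 = 0.36775 kg m^2.

0.368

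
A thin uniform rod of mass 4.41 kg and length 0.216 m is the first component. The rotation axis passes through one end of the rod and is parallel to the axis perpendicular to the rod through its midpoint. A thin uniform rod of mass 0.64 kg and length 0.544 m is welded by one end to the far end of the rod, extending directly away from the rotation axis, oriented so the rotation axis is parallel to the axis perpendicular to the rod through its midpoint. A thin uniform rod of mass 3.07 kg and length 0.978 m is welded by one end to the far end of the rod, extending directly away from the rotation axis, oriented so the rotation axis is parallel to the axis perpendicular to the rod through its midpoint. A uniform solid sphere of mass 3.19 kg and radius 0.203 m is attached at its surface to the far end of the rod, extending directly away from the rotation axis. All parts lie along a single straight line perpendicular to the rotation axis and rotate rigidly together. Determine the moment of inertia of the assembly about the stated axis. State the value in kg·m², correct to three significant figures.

17.3

Thin rod: I_cm = (1/12)ML² = (1/12)(4.41)(0.216)² = 0.017146 kg·m²; centre at d = 0.108 m, so I = I_cm + Md² gives I = 0.017146 + (4.41)(0.108)² = 0.068584 kg·m².
Thin rod: I_cm = (1/12)ML² = (1/12)(0.64)(0.544)² = 0.015783 kg·m²; centre at d = 0.108 + 0.108 + 0.272 = 0.488 m, so I = I_cm + Md² gives I = 0.015783 + (0.64)(0.488)² = 0.1682 kg·m².
Thin rod: I_cm = (1/12)ML² = (1/12)(3.07)(0.978)² = 0.2447 kg·m²; centre at d = 0.108 + 0.108 + 0.272 + 0.272 + 0.489 = 1.249 m, so I = I_cm + Md² gives I = 0.2447 + (3.07)(1.249)² = 5.0339 kg·m².
Solid sphere: I_cm = (2/5)MR² = (2/5)(3.19)(0.203)² = 0.052583 kg·m²; centre at d = 0.108 + 0.108 + 0.272 + 0.272 + 0.489 + 0.489 + 0.203 = 1.941 m, so I = I_cm + Md² gives I = 0.052583 + (3.19)(1.941)² = 12.071 kg·m².
Total I = 0.068584 + 0.1682 + 5.0339 + 12.071 = 17.342 kg·m².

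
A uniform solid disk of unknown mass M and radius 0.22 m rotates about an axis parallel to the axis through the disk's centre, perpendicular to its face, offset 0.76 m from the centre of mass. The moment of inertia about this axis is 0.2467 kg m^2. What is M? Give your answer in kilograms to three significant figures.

I = I_cm + Md² = (1/2)MR² + Md² = M·[0.5·(0.22)² + (0.76)²] = M·0.6018.
So M = 0.2467 / 0.6018 = 0.40994 kg.

0.410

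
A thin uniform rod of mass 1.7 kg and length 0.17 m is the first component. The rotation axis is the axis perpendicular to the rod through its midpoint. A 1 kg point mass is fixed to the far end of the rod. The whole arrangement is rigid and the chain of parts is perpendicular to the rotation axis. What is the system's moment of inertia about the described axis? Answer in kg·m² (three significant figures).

0.0113

Thin rod: I_cm = (1/12)ML² = (1/12)(1.7)(0.17)² = 0.0040942 kg·m²; axis through the centre, so I = 0.0040942 kg·m².
Point mass: I_cm = 0; centre at d = 0.085 m, so the parallel axis theorem gives I = 0 + (1)(0.085)² = 0.007225 kg·m².
Total I = 0.0040942 + 0.007225 = 0.011319 kg·m².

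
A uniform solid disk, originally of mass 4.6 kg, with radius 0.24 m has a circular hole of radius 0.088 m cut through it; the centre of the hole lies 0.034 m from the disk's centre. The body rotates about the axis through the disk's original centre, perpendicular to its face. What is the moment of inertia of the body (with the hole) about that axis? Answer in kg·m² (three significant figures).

Unpierced body about its centre: I₀ = (1/2)MR² = (1/2)(4.6)(0.24)² = 0.13248 kg·m².
The removed disk has mass m = M·(r/R)² = (4.6)(0.088/0.24)² = 0.61844 kg (same uniform areal density).
Its moment of inertia about the rotation axis (parallel-axis theorem): I_hole = (1/2)mr² + md² = (1/2)(0.61844)(0.088)² + (0.61844)(0.034)² = 0.0031095 kg·m².
Treating the hole as negative mass, I = I₀ − I_hole = 0.13248 − 0.0031095 = 0.12937 kg·m².

0.129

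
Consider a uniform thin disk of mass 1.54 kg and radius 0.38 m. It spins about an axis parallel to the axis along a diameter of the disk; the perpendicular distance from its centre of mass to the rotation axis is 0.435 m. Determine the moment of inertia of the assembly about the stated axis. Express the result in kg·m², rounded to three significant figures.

I_cm = (1/4)MR² = (1/4)(1.54)(0.38)² = 0.055594 kg·m²; centre at d = 0.435 m, so the parallel axis theorem gives I = 0.055594 + (1.54)(0.435)² = 0.347 kg·m².

0.347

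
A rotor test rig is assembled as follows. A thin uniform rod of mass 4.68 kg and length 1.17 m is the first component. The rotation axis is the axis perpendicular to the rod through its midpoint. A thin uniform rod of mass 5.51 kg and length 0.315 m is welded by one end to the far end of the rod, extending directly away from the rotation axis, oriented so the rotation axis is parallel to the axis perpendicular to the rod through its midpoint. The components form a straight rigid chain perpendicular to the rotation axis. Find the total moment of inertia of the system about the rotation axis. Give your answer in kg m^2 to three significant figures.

Thin rod: I_cm = (1/12)ML² = (1/12)(4.68)(1.17)² = 0.53387 kg m^2; axis through the centre, so I = 0.53387 kg m^2.
Thin rod: I_cm = (1/12)ML² = (1/12)(5.51)(0.315)² = 0.045561 kg m^2; centre at d = 0.585 + 0.1575 = 0.7425 m, so the parallel axis theorem gives I = 0.045561 + (5.51)(0.7425)² = 3.0833 kg m^2.
Total I = 0.53387 + 3.0833 = 3.6171 kg m^2.

3.62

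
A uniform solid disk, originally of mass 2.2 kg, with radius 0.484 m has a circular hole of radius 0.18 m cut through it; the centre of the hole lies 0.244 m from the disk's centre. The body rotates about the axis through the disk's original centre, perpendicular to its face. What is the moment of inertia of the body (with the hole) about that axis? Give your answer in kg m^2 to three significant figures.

0.235

Unpierced body about its centre: I₀ = (1/2)MR² = (1/2)(2.2)(0.484)² = 0.25768 kg m^2.
The removed disk has mass m = M·(r/R)² = (2.2)(0.18/0.484)² = 0.30428 kg (same uniform areal density).
Its moment of inertia about the rotation axis (parallel-axis theorem): I_hole = (1/2)mr² + md² = (1/2)(0.30428)(0.18)² + (0.30428)(0.244)² = 0.023045 kg m^2.
Treating the hole as negative mass, I = I₀ − I_hole = 0.25768 − 0.023045 = 0.23464 kg m^2.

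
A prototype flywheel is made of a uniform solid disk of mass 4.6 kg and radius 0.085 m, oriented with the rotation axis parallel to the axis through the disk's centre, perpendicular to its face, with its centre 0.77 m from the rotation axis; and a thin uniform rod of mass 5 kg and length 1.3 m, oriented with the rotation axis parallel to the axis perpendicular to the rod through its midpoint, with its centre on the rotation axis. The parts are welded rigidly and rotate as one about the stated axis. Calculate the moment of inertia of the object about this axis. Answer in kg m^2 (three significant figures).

Solid disk: I_cm = (1/2)MR² = (1/2)(4.6)(0.085)² = 0.016618 kg m^2; centre at d = 0.77 m, so I = I_cm + Md² gives I = 0.016618 + (4.6)(0.77)² = 2.744 kg m^2.
Thin rod: I_cm = (1/12)ML² = (1/12)(5)(1.3)² = 0.70417 kg m^2; axis through the centre, so I = 0.70417 kg m^2.
Total I = 2.744 + 0.70417 = 3.4481 kg m^2.

3.45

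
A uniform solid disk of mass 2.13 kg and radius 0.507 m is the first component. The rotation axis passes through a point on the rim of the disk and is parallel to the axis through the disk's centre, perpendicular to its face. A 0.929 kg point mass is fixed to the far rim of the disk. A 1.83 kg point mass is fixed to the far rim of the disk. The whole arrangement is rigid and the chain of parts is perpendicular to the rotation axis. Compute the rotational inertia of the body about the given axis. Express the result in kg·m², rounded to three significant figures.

3.66

Solid disk: I_cm = (1/2)MR² = (1/2)(2.13)(0.507)² = 0.27376 kg·m²; centre at d = 0.507 m, so the parallel axis theorem gives I = 0.27376 + (2.13)(0.507)² = 0.82127 kg·m².
Point mass: I_cm = 0; centre at d = 0.507 + 0.507 = 1.014 m, so the parallel axis theorem gives I = 0 + (0.929)(1.014)² = 0.95519 kg·m².
Point mass: I_cm = 0; centre at d = 0.507 + 0.507 = 1.014 m, so the parallel axis theorem gives I = 0 + (1.83)(1.014)² = 1.8816 kg·m².
Total I = 0.82127 + 0.95519 + 1.8816 = 3.6581 kg·m².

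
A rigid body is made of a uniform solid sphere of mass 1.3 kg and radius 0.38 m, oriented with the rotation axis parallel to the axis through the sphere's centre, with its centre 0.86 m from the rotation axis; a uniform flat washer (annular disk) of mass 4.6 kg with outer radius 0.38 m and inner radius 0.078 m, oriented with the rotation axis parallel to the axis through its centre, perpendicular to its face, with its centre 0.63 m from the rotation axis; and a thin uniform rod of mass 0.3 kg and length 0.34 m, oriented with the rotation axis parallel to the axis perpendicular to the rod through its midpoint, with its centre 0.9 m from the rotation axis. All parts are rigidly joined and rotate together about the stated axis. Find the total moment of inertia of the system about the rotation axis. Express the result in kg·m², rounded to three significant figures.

3.45

Solid sphere: I_cm = (2/5)MR² = (2/5)(1.3)(0.38)² = 0.075088 kg·m²; centre at d = 0.86 m, so the parallel axis theorem gives I = 0.075088 + (1.3)(0.86)² = 1.0366 kg·m².
Annular disk: I_cm = (1/2)M(R²+r²) = (1/2)(4.6)[(0.38)² + (0.078)²] = 0.34611 kg·m²; centre at d = 0.63 m, so the parallel axis theorem gives I = 0.34611 + (4.6)(0.63)² = 2.1719 kg·m².
Thin rod: I_cm = (1/12)ML² = (1/12)(0.3)(0.34)² = 0.00289 kg·m²; centre at d = 0.9 m, so the parallel axis theorem gives I = 0.00289 + (0.3)(0.9)² = 0.24589 kg·m².
Total I = 1.0366 + 2.1719 + 0.24589 = 3.4543 kg·m².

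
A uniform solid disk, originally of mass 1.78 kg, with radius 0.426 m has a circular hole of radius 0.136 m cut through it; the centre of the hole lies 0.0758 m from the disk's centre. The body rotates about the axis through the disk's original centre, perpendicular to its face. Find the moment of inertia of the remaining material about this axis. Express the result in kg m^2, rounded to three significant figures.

0.159

Unpierced body about its centre: I₀ = (1/2)MR² = (1/2)(1.78)(0.426)² = 0.16151 kg m^2.
The removed disk has mass m = M·(r/R)² = (1.78)(0.136/0.426)² = 0.18142 kg (same uniform areal density).
Its moment of inertia about the rotation axis (parallel-axis theorem): I_hole = (1/2)mr² + md² = (1/2)(0.18142)(0.136)² + (0.18142)(0.0758)² = 0.0027201 kg m^2.
Treating the hole as negative mass, I = I₀ − I_hole = 0.16151 − 0.0027201 = 0.15879 kg m^2.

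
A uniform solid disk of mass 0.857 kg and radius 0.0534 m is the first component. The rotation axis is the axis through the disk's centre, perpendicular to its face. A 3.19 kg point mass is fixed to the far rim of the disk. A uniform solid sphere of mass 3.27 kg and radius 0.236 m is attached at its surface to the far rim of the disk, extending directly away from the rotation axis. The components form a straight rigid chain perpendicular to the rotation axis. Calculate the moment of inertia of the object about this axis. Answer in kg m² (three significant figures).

Solid disk: I_cm = (1/2)MR² = (1/2)(0.857)(0.0534)² = 0.0012219 kg m²; axis through the centre, so I = 0.0012219 kg m².
Point mass: I_cm = 0; centre at d = 0.0534 m, so the parallel axis theorem gives I = 0 + (3.19)(0.0534)² = 0.0090965 kg m².
Solid sphere: I_cm = (2/5)MR² = (2/5)(3.27)(0.236)² = 0.07285 kg m²; centre at d = 0.0534 + 0.236 = 0.2894 m, so the parallel axis theorem gives I = 0.07285 + (3.27)(0.2894)² = 0.34672 kg m².
Total I = 0.0012219 + 0.0090965 + 0.34672 = 0.35704 kg m².

0.357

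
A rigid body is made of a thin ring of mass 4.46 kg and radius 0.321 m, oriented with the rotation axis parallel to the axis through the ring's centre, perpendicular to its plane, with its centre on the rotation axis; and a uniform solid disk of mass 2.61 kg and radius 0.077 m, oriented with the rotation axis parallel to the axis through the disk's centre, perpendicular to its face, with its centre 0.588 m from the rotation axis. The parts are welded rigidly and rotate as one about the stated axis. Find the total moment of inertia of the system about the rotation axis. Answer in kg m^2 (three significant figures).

Thin ring: I_cm = MR² = (4.46)(0.321)² = 0.45956 kg m^2; axis through the centre, so I = 0.45956 kg m^2.
Solid disk: I_cm = (1/2)MR² = (1/2)(2.61)(0.077)² = 0.0077373 kg m^2; centre at d = 0.588 m, so the parallel axis theorem gives I = 0.0077373 + (2.61)(0.588)² = 0.91013 kg m^2.
Total I = 0.45956 + 0.91013 = 1.3697 kg m^2.

1.37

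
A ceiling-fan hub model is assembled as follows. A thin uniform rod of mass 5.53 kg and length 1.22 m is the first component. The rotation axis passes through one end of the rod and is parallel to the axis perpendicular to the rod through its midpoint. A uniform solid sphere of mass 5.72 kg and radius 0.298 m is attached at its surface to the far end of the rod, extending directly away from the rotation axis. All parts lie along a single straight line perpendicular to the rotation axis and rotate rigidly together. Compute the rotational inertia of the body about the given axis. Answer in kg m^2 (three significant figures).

16.1

Thin rod: I_cm = (1/12)ML² = (1/12)(5.53)(1.22)² = 0.6859 kg m^2; centre at d = 0.61 m, so I = I_cm + Md² gives I = 0.6859 + (5.53)(0.61)² = 2.7436 kg m^2.
Solid sphere: I_cm = (2/5)MR² = (2/5)(5.72)(0.298)² = 0.20318 kg m^2; centre at d = 0.61 + 0.61 + 0.298 = 1.518 m, so I = I_cm + Md² gives I = 0.20318 + (5.72)(1.518)² = 13.384 kg m^2.
Total I = 2.7436 + 13.384 = 16.128 kg m^2.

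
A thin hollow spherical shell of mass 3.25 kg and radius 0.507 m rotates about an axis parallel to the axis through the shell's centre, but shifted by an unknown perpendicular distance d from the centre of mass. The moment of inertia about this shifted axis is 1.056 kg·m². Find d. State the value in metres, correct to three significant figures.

0.392

About the centre-of-mass axis, I_cm = (2/3)MR² = (2/3)(3.25)(0.507)² = 0.55694 kg·m².
Parallel axis theorem: I = I_cm + Md², so Md² = 1.056 − 0.55694 = 0.49906 kg·m².
d = √(0.49906 / 3.25) = 0.39186 m.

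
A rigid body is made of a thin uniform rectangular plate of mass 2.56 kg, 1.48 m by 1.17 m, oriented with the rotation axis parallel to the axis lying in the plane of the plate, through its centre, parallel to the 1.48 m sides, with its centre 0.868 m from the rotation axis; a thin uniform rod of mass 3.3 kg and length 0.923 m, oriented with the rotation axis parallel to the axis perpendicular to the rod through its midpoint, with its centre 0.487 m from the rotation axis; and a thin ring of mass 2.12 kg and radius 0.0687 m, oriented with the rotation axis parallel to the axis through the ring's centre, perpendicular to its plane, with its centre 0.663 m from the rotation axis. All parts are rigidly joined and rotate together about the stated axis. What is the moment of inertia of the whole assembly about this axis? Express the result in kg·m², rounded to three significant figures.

4.18

Rectangular plate: I_cm = (1/12)Mb² = (1/12)(2.56)(1.17)² = 0.29203 kg·m²; centre at d = 0.868 m, so the parallel axis theorem gives I = 0.29203 + (2.56)(0.868)² = 2.2208 kg·m².
Thin rod: I_cm = (1/12)ML² = (1/12)(3.3)(0.923)² = 0.23428 kg·m²; centre at d = 0.487 m, so the parallel axis theorem gives I = 0.23428 + (3.3)(0.487)² = 1.0169 kg·m².
Thin ring: I_cm = MR² = (2.12)(0.0687)² = 0.010006 kg·m²; centre at d = 0.663 m, so the parallel axis theorem gives I = 0.010006 + (2.12)(0.663)² = 0.94189 kg·m².
Total I = 2.2208 + 1.0169 + 0.94189 = 4.1796 kg·m².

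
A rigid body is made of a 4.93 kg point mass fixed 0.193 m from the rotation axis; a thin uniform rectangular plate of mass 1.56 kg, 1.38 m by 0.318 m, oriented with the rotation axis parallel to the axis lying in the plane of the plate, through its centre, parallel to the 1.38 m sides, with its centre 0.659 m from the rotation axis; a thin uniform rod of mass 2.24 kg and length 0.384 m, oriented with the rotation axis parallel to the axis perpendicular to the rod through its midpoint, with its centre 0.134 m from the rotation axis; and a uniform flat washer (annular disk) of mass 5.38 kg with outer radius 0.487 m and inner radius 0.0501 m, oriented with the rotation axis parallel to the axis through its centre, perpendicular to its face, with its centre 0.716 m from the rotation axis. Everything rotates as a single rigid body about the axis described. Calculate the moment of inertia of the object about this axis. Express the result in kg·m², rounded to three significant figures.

Point mass: I_cm = 0; centre at d = 0.193 m, so the parallel axis theorem gives I = 0 + (4.93)(0.193)² = 0.18364 kg·m².
Rectangular plate: I_cm = (1/12)Mb² = (1/12)(1.56)(0.318)² = 0.013146 kg·m²; centre at d = 0.659 m, so the parallel axis theorem gives I = 0.013146 + (1.56)(0.659)² = 0.69062 kg·m².
Thin rod: I_cm = (1/12)ML² = (1/12)(2.24)(0.384)² = 0.027525 kg·m²; centre at d = 0.134 m, so the parallel axis theorem gives I = 0.027525 + (2.24)(0.134)² = 0.067747 kg·m².
Annular disk: I_cm = (1/2)M(R²+r²) = (1/2)(5.38)[(0.487)² + (0.0501)²] = 0.64474 kg·m²; centre at d = 0.716 m, so the parallel axis theorem gives I = 0.64474 + (5.38)(0.716)² = 3.4028 kg·m².
Total I = 0.18364 + 0.69062 + 0.067747 + 3.4028 = 4.3448 kg·m².

4.34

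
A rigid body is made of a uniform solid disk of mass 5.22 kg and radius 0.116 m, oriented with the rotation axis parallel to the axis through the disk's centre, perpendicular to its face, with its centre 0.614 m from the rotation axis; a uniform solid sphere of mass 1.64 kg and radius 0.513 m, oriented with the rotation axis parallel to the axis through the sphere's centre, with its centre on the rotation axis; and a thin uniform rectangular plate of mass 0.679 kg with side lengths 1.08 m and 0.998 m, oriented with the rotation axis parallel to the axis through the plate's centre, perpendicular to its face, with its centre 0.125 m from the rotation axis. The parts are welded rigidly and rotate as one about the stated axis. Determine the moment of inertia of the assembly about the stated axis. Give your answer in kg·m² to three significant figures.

2.31

Solid disk: I_cm = (1/2)MR² = (1/2)(5.22)(0.116)² = 0.03512 kg·m²; centre at d = 0.614 m, so the parallel axis theorem gives I = 0.03512 + (5.22)(0.614)² = 2.003 kg·m².
Solid sphere: I_cm = (2/5)MR² = (2/5)(1.64)(0.513)² = 0.17264 kg·m²; axis through the centre, so I = 0.17264 kg·m².
Rectangular plate: I_cm = (1/12)M(a²+b²) = (1/12)(0.679)[(1.08)² + (0.998)²] = 0.12236 kg·m²; centre at d = 0.125 m, so the parallel axis theorem gives I = 0.12236 + (0.679)(0.125)² = 0.13297 kg·m².
Total I = 2.003 + 0.17264 + 0.13297 = 2.3086 kg·m².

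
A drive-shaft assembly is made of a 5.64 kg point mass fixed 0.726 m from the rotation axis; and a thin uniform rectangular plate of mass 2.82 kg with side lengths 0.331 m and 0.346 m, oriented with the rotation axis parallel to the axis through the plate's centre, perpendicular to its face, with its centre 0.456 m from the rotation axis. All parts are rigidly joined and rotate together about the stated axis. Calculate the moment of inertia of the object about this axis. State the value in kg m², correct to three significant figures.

Point mass: I_cm = 0; centre at d = 0.726 m, so I = I_cm + Md² gives I = 0 + (5.64)(0.726)² = 2.9727 kg m².
Rectangular plate: I_cm = (1/12)M(a²+b²) = (1/12)(2.82)[(0.331)² + (0.346)²] = 0.05388 kg m²; centre at d = 0.456 m, so I = I_cm + Md² gives I = 0.05388 + (2.82)(0.456)² = 0.64026 kg m².
Total I = 2.9727 + 0.64026 = 3.613 kg m².

3.61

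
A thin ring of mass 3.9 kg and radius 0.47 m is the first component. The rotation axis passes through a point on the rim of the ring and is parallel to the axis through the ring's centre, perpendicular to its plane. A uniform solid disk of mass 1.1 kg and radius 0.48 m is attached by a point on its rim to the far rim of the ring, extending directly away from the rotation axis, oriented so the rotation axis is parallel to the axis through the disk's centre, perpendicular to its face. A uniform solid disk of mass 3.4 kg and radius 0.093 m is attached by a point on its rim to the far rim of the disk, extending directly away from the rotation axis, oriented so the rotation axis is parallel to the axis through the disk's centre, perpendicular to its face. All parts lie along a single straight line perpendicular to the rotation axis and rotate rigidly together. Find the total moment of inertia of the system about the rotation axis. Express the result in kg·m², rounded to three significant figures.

17.6

Thin ring: I_cm = MR² = (3.9)(0.47)² = 0.86151 kg·m²; centre at d = 0.47 m, so I = I_cm + Md² gives I = 0.86151 + (3.9)(0.47)² = 1.723 kg·m².
Solid disk: I_cm = (1/2)MR² = (1/2)(1.1)(0.48)² = 0.12672 kg·m²; centre at d = 0.47 + 0.47 + 0.48 = 1.42 m, so I = I_cm + Md² gives I = 0.12672 + (1.1)(1.42)² = 2.3448 kg·m².
Solid disk: I_cm = (1/2)MR² = (1/2)(3.4)(0.093)² = 0.014703 kg·m²; centre at d = 0.47 + 0.47 + 0.48 + 0.48 + 0.093 = 1.993 m, so I = I_cm + Md² gives I = 0.014703 + (3.4)(1.993)² = 13.52 kg·m².
Total I = 1.723 + 2.3448 + 13.52 = 17.587 kg·m².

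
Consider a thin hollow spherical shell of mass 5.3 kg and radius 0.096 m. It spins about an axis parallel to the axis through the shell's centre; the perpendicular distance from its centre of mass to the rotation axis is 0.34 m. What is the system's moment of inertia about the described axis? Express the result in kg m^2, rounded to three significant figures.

0.645

I_cm = (2/3)MR² = (2/3)(5.3)(0.096)² = 0.032563 kg m^2; centre at d = 0.34 m, so the parallel axis theorem gives I = 0.032563 + (5.3)(0.34)² = 0.64524 kg m^2.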